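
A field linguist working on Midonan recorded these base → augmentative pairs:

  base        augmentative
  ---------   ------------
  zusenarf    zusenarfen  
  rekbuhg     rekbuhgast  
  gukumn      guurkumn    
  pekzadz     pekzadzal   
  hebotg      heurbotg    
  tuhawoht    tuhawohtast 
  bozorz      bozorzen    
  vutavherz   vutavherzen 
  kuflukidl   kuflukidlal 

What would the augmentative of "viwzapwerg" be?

viwzapwergen

vutavherz and pekzadz both end in -z yet inflect differently (vutavherzen, pekzadzal), so the final letter is not what conditions the rule; the second-to-last letter is.
"viwzapwerg" has second-to-last letter 'r'. The stems whose second-to-last letter is 'r' (vutavherz → vutavherzen, zusenarf → zusenarfen, bozorz → bozorzen) add -en.
So viwzapwerg → viwzapwergen.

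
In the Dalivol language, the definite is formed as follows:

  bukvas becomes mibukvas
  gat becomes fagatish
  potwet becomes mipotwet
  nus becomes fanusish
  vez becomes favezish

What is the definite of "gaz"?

bukvas and nus both end in -s yet inflect differently (mibukvas, fanusish), so the final letter is not what conditions the rule; the number of vowels is.
"gaz" has 1 vowel. The stems with 1 vowel (nus → fanusish, vez → favezish, gat → fagatish) add fa- … -ish around the stem.
The other pattern: stems with 2 vowels add the prefix mi-.
So gaz → fagazish.

fagazish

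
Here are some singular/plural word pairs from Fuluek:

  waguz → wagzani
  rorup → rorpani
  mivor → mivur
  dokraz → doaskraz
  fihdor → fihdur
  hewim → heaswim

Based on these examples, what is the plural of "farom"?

"farom" has last vowel 'o'. The stems whose last vowel is 'o' (fihdor → fihdur, mivor → mivur) change the last vowel to 'u'.
The other patterns: stems whose last vowel is 'u' delete the last vowel and add -ani; stems whose last vowel is 'a' or 'i' insert -as- after the first vowel.
So farom → farum.

farum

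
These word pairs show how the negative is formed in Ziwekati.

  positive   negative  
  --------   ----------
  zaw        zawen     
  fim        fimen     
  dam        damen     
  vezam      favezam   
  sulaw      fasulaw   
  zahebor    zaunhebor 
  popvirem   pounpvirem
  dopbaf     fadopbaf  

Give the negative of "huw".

"huw" has 1 vowel. The stems with 1 vowel (fim → fimen, zaw → zawen, dam → damen) add -en.
The other patterns: stems with 2 vowels add the prefix fa-; stems with 3 vowels insert -un- after the first vowel.
So huw → huwen.

huwen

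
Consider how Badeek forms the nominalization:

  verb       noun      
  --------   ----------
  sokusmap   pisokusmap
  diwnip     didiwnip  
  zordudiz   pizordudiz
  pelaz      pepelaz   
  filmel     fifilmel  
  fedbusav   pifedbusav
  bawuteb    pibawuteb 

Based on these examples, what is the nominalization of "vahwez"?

"vahwez" has 2 vowels. The stems with 2 vowels (filmel → fifilmel, diwnip → didiwnip, pelaz → pepelaz) repeat the first consonant+vowel as a prefix.
The other pattern: stems with 3 vowels add the prefix pi-.
So vahwez → vavahwez.

vavahwez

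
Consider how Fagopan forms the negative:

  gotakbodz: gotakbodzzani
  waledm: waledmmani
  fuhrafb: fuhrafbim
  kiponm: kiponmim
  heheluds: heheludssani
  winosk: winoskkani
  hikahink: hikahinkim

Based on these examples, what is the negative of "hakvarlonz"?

hakvarlonzim

waledm and kiponm both end in -m yet inflect differently (waledmmani, kiponmim), so the final letter is not what conditions the rule; the second-to-last letter is.
"hakvarlonz" has second-to-last letter 'n'. The stems whose second-to-last letter is 'n' (kiponm → kiponmim, hikahink → hikahinkim) add -im.
So hakvarlonz → hakvarlonzim.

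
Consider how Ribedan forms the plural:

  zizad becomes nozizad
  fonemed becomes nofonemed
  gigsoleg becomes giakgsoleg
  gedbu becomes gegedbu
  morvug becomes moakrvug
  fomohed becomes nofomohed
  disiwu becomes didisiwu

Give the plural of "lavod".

nolavod

"lavod" ends in -d. The stems ending in -d (fonemed → nofonemed, fomohed → nofomohed, zizad → nozizad) add the prefix no-.
So lavod → nolavod.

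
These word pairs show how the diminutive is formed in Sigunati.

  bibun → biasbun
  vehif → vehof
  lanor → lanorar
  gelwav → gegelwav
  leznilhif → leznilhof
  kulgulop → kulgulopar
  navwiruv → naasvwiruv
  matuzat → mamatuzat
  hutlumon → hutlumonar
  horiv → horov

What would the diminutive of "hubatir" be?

hubator

"hubatir" has last vowel 'i'. The stems whose last vowel is 'i' (leznilhif → leznilhof, vehif → vehof, horiv → horov) change the last vowel to 'o'.
So hubatir → hubator.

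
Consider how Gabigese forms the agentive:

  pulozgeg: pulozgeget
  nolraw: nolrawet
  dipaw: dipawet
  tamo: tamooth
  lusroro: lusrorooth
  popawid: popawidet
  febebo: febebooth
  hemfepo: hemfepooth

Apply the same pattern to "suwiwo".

hemfepo and pulozgeg both have 3 vowels yet inflect differently (hemfepooth, pulozgeget), so the number of vowels is not what conditions the rule; the final letter is.
"suwiwo" ends in -o. The stems ending in -o (hemfepo → hemfepooth, tamo → tamooth, febebo → febebooth) add -oth.
The other pattern: stems ending in -d, -g or -w add -et.
So suwiwo → suwiwooth.

suwiwooth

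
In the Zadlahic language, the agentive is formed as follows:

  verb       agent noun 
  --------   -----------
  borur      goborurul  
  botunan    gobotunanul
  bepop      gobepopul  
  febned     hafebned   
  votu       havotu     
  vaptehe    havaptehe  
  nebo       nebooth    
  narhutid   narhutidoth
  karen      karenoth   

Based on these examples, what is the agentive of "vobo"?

"vobo" begins with v-. The stems beginning with v- (votu → havotu, vaptehe → havaptehe) add the prefix ha-.
The other patterns: stems beginning with b- add go- … -ul around the stem; stems beginning with k- or n- add -oth.
So vobo → havobo.

havobo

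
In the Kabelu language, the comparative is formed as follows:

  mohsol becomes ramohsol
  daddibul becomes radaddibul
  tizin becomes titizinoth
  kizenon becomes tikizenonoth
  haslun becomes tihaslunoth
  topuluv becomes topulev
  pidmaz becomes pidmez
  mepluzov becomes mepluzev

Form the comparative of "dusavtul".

radusavtul

mohsol and kizenon both have last vowel 'o' yet inflect differently (ramohsol, tikizenonoth), so the last vowel is not what conditions the rule; the final letter is.
"dusavtul" ends in -l. The stems ending in -l (mohsol → ramohsol, daddibul → radaddibul) add the prefix ra-.
The other patterns: stems ending in -n add ti- … -oth around the stem; stems ending in -v or -z change the last vowel to 'e'.
So dusavtul → radusavtul.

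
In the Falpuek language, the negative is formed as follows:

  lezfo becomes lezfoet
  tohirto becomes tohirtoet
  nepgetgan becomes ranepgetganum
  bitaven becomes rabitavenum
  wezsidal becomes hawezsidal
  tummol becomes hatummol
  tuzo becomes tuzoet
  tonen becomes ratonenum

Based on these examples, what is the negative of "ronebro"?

ronebroet

nepgetgan and wezsidal both have last vowel 'a' yet inflect differently (ranepgetganum, hawezsidal), so the last vowel is not what conditions the rule; the final letter is.
"ronebro" ends in -o. The stems ending in -o (tuzo → tuzoet, tohirto → tohirtoet, lezfo → lezfoet) add -et.
So ronebro → ronebroet.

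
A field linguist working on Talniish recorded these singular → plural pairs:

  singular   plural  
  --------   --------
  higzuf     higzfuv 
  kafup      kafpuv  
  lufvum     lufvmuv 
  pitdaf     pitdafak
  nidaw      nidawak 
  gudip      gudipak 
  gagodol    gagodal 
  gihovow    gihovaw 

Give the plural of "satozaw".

higzuf and pitdaf both end in -f yet inflect differently (higzfuv, pitdafak), so the final letter is not what conditions the rule; the last vowel is.
"satozaw" has last vowel 'a'. The stems whose last vowel is 'a' (pitdaf → pitdafak, nidaw → nidawak) add -ak.
The other patterns: stems whose last vowel is 'u' delete the last vowel and add -uv; stems whose last vowel is 'o' change the last vowel to 'a'.
So satozaw → satozawak.

satozawak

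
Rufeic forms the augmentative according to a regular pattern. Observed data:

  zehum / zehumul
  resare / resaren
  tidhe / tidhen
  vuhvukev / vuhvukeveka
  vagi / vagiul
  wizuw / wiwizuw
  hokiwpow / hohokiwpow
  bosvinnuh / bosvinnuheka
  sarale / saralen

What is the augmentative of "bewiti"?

wizuw and bosvinnuh both have last vowel 'u' yet inflect differently (wiwizuw, bosvinnuheka), so the last vowel is not what conditions the rule; the final letter is.
"bewiti" ends in -i. The one such stem in the data (vagi → vagiul) adds -ul, so the same rule applies.
The other patterns: stems ending in -w repeat the first consonant+vowel as a prefix; stems ending in -h or -v add -eka; stems ending in -e drop the final letter and add -en.
So bewiti → bewitiul.

bewitiul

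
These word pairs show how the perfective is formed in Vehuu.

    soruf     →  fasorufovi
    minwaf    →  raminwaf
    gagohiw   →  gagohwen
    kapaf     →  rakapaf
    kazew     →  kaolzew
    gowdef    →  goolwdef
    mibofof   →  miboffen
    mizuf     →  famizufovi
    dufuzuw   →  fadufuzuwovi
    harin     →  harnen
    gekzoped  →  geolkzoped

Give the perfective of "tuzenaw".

ratuzenaw

"tuzenaw" has last vowel 'a'. The stems whose last vowel is 'a' (kapaf → rakapaf, minwaf → raminwaf) add the prefix ra-.
The other patterns: stems whose last vowel is 'u' add fa- … -ovi around the stem; stems whose last vowel is 'e' insert -ol- after the first vowel; stems whose last vowel is 'i' or 'o' delete the last vowel and add -en.
So tuzenaw → ratuzenaw.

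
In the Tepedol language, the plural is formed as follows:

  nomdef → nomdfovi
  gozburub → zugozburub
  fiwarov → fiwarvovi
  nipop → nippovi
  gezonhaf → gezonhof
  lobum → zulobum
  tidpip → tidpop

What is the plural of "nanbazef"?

gezonhaf and nomdef both end in -f yet inflect differently (gezonhof, nomdfovi), so the final letter is not what conditions the rule; the last vowel is.
"nanbazef" has last vowel 'e'. The one such stem in the data (nomdef → nomdfovi) deletes the last vowel and adds -ovi (as do nipop, fiwarov), so the same rule applies.
The other patterns: stems whose last vowel is 'u' add the prefix zu-; stems whose last vowel is 'a' or 'i' change the last vowel to 'o'.
So nanbazef → nanbazfovi.

nanbazfovi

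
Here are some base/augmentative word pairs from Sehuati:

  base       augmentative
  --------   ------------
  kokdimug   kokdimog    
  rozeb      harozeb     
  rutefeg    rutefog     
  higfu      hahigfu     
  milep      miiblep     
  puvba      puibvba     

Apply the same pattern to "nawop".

kokdimug and higfu both have last vowel 'u' yet inflect differently (kokdimog, hahigfu), so the last vowel is not what conditions the rule; the final letter is.
"nawop" ends in -p. The one such stem in the data (milep → miiblep) inserts -ib- after the first vowel (as does puvba), so the same rule applies.
The other patterns: stems ending in -g change the last vowel to 'o'; stems ending in -b or -u add the prefix ha-.
So nawop → naibwop.

naibwop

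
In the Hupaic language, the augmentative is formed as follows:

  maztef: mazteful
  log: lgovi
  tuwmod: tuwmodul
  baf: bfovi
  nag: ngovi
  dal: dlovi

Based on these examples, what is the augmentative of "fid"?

maztef and baf both end in -f yet inflect differently (mazteful, bfovi), so the final letter is not what conditions the rule; the number of vowels is.
"fid" has 1 vowel. The stems with 1 vowel (baf → bfovi, nag → ngovi, log → lgovi) delete the last vowel and add -ovi.
So fid → fdovi.

fdovi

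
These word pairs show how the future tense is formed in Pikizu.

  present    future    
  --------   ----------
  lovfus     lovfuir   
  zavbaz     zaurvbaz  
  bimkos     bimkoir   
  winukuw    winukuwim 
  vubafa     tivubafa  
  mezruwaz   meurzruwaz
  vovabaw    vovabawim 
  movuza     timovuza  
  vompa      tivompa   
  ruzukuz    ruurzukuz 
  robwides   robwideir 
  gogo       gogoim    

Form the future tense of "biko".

movuza and zavbaz both have last vowel 'a' yet inflect differently (timovuza, zaurvbaz), so the last vowel is not what conditions the rule; the final letter is.
"biko" ends in -o. The one such stem in the data (gogo → gogoim) adds -im, so the same rule applies.
So biko → bikoim.

bikoim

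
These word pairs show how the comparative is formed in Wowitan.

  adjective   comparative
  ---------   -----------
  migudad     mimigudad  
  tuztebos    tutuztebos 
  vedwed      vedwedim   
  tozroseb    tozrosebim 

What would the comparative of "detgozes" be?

detgozesim

"detgozes" has last vowel 'e'. The stems whose last vowel is 'e' (tozroseb → tozrosebim, vedwed → vedwedim) add -im.
So detgozes → detgozesim.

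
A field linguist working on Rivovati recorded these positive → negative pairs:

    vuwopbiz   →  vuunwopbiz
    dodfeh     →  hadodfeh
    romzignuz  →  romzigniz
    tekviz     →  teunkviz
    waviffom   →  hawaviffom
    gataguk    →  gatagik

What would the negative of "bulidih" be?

vuwopbiz and romzignuz both end in -z yet inflect differently (vuunwopbiz, romzigniz), so the final letter is not what conditions the rule; the last vowel is.
"bulidih" has last vowel 'i'. The stems whose last vowel is 'i' (vuwopbiz → vuunwopbiz, tekviz → teunkviz) insert -un- after the first vowel.
So bulidih → buunlidih.

buunlidih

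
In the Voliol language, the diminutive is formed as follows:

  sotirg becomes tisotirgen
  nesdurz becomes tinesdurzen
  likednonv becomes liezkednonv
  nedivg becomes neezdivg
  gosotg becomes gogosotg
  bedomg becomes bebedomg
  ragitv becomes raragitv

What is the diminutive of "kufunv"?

kuezfunv

"kufunv" has second-to-last letter 'n'. The one such stem in the data (likednonv → liezkednonv) inserts -ez- after the first vowel (as does nedivg), so the same rule applies.
The other patterns: stems whose second-to-last letter is 'r' add ti- … -en around the stem; stems whose second-to-last letter is 'm' or 't' repeat the first consonant+vowel as a prefix.
So kufunv → kuezfunv.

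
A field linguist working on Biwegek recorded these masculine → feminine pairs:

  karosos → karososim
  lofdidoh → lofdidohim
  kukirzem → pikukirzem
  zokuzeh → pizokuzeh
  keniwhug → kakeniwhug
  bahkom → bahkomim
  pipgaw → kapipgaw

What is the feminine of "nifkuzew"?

lofdidoh and zokuzeh both end in -h yet inflect differently (lofdidohim, pizokuzeh), so the final letter is not what conditions the rule; the last vowel is.
"nifkuzew" has last vowel 'e'. The stems whose last vowel is 'e' (zokuzeh → pizokuzeh, kukirzem → pikukirzem) add the prefix pi-.
The other patterns: stems whose last vowel is 'o' add -im; stems whose last vowel is 'a' or 'u' add the prefix ka-.
So nifkuzew → pinifkuzew.

pinifkuzew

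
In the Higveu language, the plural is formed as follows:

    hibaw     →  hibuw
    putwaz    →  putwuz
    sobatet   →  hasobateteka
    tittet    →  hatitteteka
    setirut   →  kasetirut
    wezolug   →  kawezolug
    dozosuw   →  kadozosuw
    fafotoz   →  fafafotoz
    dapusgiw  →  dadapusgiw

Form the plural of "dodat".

dodut

sobatet and setirut both end in -t yet inflect differently (hasobateteka, kasetirut), so the final letter is not what conditions the rule; the last vowel is.
"dodat" has last vowel 'a'. The stems whose last vowel is 'a' (hibaw → hibuw, putwaz → putwuz) change the last vowel to 'u'.
The other patterns: stems whose last vowel is 'e' add ha- … -eka around the stem; stems whose last vowel is 'u' add the prefix ka-; stems whose last vowel is 'i' or 'o' repeat the first consonant+vowel as a prefix.
So dodat → dodut.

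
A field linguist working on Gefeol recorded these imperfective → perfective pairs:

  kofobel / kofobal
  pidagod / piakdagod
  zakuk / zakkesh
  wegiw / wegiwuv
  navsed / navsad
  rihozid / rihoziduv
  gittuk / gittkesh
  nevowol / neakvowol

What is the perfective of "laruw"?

"laruw" has last vowel 'u'. The stems whose last vowel is 'u' (zakuk → zakkesh, gittuk → gittkesh) delete the last vowel and add -esh.
The other patterns: stems whose last vowel is 'o' insert -ak- after the first vowel; stems whose last vowel is 'e' change the last vowel to 'a'; stems whose last vowel is 'i' add -uv.
So laruw → larwesh.

larwesh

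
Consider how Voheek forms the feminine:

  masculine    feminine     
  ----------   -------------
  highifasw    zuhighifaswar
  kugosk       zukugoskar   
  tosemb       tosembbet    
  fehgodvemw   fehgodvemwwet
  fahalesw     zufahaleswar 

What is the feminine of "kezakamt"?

"kezakamt" has second-to-last letter 'm'. The stems whose second-to-last letter is 'm' (fehgodvemw → fehgodvemwwet, tosemb → tosembbet) double the final consonant and add -et.
The other pattern: stems whose second-to-last letter is 's' add zu- … -ar around the stem.
So kezakamt → kezakamttet.

kezakamttet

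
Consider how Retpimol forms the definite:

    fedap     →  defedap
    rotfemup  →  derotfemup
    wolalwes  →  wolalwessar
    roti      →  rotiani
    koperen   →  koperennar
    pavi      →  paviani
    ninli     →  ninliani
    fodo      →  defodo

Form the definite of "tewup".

detewup

roti and rotfemup both begin with r- yet inflect differently (rotiani, derotfemup), so the first letter is not what conditions the rule; the final letter is.
"tewup" ends in -p. The stems ending in -p (rotfemup → derotfemup, fedap → defedap) add the prefix de-.
The other patterns: stems ending in -i add -ani; stems ending in -n or -s double the final consonant and add -ar.
So tewup → detewup.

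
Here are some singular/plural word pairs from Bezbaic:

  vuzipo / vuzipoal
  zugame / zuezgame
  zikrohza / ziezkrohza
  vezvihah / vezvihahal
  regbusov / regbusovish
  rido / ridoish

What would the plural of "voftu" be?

rido and vuzipo both end in -o yet inflect differently (ridoish, vuzipoal), so the final letter is not what conditions the rule; the first letter is.
"voftu" begins with v-. The stems beginning with v- (vuzipo → vuzipoal, vezvihah → vezvihahal) add -al.
So voftu → voftual.

voftual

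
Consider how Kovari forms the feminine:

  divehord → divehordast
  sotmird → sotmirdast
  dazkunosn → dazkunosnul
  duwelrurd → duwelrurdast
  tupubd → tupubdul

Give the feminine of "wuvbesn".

"wuvbesn" has second-to-last letter 's'. The one such stem in the data (dazkunosn → dazkunosnul) adds -ul, so the same rule applies.
So wuvbesn → wuvbesnul.

wuvbesnul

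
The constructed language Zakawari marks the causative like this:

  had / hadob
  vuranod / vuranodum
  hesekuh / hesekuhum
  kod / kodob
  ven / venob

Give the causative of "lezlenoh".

vuranod and had both end in -d yet inflect differently (vuranodum, hadob), so the final letter is not what conditions the rule; the number of vowels is.
"lezlenoh" has 3 vowels. The stems with 3 vowels (vuranod → vuranodum, hesekuh → hesekuhum) add -um.
The other pattern: stems with 1 vowel add -ob.
So lezlenoh → lezlenohum.

lezlenohum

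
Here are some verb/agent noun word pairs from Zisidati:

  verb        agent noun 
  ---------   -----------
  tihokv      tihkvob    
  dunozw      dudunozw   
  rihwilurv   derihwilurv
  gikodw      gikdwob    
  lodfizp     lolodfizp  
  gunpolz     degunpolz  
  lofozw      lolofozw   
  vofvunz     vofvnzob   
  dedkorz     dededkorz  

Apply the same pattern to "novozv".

"novozv" has second-to-last letter 'z'. The stems whose second-to-last letter is 'z' (lofozw → lolofozw, lodfizp → lolodfizp, dunozw → dudunozw) repeat the first consonant+vowel as a prefix.
The other patterns: stems whose second-to-last letter is 'l' or 'r' add the prefix de-; stems whose second-to-last letter is 'd', 'k' or 'n' delete the last vowel and add -ob.
So novozv → nonovozv.

nonovozv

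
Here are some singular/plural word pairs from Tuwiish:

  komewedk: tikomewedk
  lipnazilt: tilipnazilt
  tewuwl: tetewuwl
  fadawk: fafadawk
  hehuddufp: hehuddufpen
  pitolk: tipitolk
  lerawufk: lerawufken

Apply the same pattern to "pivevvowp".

fadawk and lerawufk both end in -k yet inflect differently (fafadawk, lerawufken), so the final letter is not what conditions the rule; the second-to-last letter is.
"pivevvowp" has second-to-last letter 'w'. The stems whose second-to-last letter is 'w' (tewuwl → tetewuwl, fadawk → fafadawk) repeat the first consonant+vowel as a prefix.
So pivevvowp → pipivevvowp.

pipivevvowp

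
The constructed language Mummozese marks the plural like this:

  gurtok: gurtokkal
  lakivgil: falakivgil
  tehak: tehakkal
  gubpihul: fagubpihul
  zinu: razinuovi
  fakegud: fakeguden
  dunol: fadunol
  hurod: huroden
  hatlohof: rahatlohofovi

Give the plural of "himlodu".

dunol and gurtok both have last vowel 'o' yet inflect differently (fadunol, gurtokkal), so the last vowel is not what conditions the rule; the final letter is.
"himlodu" ends in -u. The one such stem in the data (zinu → razinuovi) adds ra- … -ovi around the stem, so the same rule applies.
So himlodu → rahimloduovi.

rahimloduovi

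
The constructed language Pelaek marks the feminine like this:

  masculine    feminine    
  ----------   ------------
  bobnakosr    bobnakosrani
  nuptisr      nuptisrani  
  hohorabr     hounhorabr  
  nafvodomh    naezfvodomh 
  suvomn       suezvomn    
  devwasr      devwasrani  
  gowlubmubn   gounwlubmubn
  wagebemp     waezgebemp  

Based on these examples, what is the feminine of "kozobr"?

suvomn and gowlubmubn both end in -n yet inflect differently (suezvomn, gounwlubmubn), so the final letter is not what conditions the rule; the second-to-last letter is.
"kozobr" has second-to-last letter 'b'. The stems whose second-to-last letter is 'b' (gowlubmubn → gounwlubmubn, hohorabr → hounhorabr) insert -un- after the first vowel.
So kozobr → kounzobr.

kounzobr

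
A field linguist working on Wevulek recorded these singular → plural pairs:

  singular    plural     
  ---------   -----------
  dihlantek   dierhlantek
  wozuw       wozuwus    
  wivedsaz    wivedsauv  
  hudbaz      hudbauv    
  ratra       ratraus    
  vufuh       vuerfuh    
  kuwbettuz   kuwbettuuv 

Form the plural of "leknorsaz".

ratra and hudbaz both have last vowel 'a' yet inflect differently (ratraus, hudbauv), so the last vowel is not what conditions the rule; the final letter is.
"leknorsaz" ends in -z. The stems ending in -z (hudbaz → hudbauv, wivedsaz → wivedsauv, kuwbettuz → kuwbettuuv) drop the final letter and add -uv.
The other patterns: stems ending in -a or -w add -us; stems ending in -h or -k insert -er- after the first vowel.
So leknorsaz → leknorsauv.

leknorsauv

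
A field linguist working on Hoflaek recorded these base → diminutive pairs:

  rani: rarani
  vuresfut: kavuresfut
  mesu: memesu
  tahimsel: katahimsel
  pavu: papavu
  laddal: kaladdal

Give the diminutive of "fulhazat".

vuresfut and mesu both have last vowel 'u' yet inflect differently (kavuresfut, memesu), so the last vowel is not what conditions the rule; whether the stem ends in a vowel or a consonant is.
"fulhazat" ends in a consonant. The stems ending in a consonant (vuresfut → kavuresfut, tahimsel → katahimsel, laddal → kaladdal) add the prefix ka-.
So fulhazat → kafulhazat.

kafulhazat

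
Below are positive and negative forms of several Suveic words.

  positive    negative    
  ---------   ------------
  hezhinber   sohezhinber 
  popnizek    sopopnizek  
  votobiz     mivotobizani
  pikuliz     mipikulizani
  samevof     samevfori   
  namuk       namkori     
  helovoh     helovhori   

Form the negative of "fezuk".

"fezuk" has last vowel 'u'. The one such stem in the data (namuk → namkori) deletes the last vowel and adds -ori (as do samevof, helovoh), so the same rule applies.
So fezuk → fezkori.

fezkori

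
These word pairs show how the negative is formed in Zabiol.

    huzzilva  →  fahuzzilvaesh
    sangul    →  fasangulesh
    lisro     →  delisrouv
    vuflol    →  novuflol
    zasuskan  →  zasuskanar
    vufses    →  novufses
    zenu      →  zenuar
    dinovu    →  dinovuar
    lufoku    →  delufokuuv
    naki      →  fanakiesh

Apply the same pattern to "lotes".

lufoku and dinovu both end in -u yet inflect differently (delufokuuv, dinovuar), so the final letter is not what conditions the rule; the first letter is.
"lotes" begins with l-. The stems beginning with l- (lufoku → delufokuuv, lisro → delisrouv) add de- … -uv around the stem.
So lotes → delotesuv.

delotesuv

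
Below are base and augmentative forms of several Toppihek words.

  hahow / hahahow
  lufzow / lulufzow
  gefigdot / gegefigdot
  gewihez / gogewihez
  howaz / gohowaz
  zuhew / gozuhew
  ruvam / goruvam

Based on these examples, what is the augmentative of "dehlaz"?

godehlaz

hahow and zuhew both end in -w yet inflect differently (hahahow, gozuhew), so the final letter is not what conditions the rule; the last vowel is.
"dehlaz" has last vowel 'a'. The stems whose last vowel is 'a' (howaz → gohowaz, ruvam → goruvam) add the prefix go-.
The other pattern: stems whose last vowel is 'o' repeat the first consonant+vowel as a prefix.
So dehlaz → godehlaz.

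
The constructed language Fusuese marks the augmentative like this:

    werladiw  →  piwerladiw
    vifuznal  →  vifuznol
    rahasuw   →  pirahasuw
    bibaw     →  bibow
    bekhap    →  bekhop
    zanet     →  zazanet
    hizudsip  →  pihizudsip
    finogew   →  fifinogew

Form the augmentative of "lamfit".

pilamfit

"lamfit" has last vowel 'i'. The stems whose last vowel is 'i' (werladiw → piwerladiw, hizudsip → pihizudsip) add the prefix pi-.
So lamfit → pilamfit.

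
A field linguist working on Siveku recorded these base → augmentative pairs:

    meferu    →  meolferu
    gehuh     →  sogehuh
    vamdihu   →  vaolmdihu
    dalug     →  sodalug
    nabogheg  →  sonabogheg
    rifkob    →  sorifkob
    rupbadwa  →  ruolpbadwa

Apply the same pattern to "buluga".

vamdihu and gehuh both have last vowel 'u' yet inflect differently (vaolmdihu, sogehuh), so the last vowel is not what conditions the rule; whether the stem ends in a vowel or a consonant is.
"buluga" ends in a vowel. The stems ending in a vowel (rupbadwa → ruolpbadwa, vamdihu → vaolmdihu, meferu → meolferu) insert -ol- after the first vowel.
The other pattern: stems ending in a consonant add the prefix so-.
So buluga → buolluga.

buolluga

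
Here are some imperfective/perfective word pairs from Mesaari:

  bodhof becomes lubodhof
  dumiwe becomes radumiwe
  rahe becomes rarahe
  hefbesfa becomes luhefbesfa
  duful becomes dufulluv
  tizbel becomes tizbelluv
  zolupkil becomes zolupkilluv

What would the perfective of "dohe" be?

"dohe" ends in -e. The stems ending in -e (rahe → rarahe, dumiwe → radumiwe) add the prefix ra-.
The other patterns: stems ending in -l double the final consonant and add -uv; stems ending in -a or -f add the prefix lu-.
So dohe → radohe.

radohe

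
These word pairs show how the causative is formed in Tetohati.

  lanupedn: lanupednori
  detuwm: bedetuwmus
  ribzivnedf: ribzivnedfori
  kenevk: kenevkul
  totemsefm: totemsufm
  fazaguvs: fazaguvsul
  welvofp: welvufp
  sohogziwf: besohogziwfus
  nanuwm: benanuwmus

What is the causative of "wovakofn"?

"wovakofn" has second-to-last letter 'f'. The stems whose second-to-last letter is 'f' (totemsefm → totemsufm, welvofp → welvufp) change the last vowel to 'u'.
So wovakofn → wovakufn.

wovakufn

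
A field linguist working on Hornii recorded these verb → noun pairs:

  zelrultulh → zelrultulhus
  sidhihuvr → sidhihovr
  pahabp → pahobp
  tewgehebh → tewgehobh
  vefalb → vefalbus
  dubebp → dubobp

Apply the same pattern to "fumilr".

fumilrus

zelrultulh and tewgehebh both end in -h yet inflect differently (zelrultulhus, tewgehobh), so the final letter is not what conditions the rule; the second-to-last letter is.
"fumilr" has second-to-last letter 'l'. The stems whose second-to-last letter is 'l' (vefalb → vefalbus, zelrultulh → zelrultulhus) add -us.
The other pattern: stems whose second-to-last letter is 'b' or 'v' change the last vowel to 'o'.
So fumilr → fumilrus.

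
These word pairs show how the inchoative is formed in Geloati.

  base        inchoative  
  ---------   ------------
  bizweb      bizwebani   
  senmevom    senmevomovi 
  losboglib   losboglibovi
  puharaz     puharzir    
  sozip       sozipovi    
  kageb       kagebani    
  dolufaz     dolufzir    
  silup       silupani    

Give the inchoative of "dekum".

sozip and silup both end in -p yet inflect differently (sozipovi, silupani), so the final letter is not what conditions the rule; the last vowel is.
"dekum" has last vowel 'u'. The one such stem in the data (silup → silupani) adds -ani, so the same rule applies.
So dekum → dekumani.

dekumani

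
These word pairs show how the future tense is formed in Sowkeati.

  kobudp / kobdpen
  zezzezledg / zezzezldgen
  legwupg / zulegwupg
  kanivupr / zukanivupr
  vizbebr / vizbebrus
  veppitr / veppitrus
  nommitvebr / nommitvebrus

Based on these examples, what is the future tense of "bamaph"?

zezzezledg and legwupg both end in -g yet inflect differently (zezzezldgen, zulegwupg), so the final letter is not what conditions the rule; the second-to-last letter is.
"bamaph" has second-to-last letter 'p'. The stems whose second-to-last letter is 'p' (legwupg → zulegwupg, kanivupr → zukanivupr) add the prefix zu-.
The other patterns: stems whose second-to-last letter is 'd' delete the last vowel and add -en; stems whose second-to-last letter is 'b' or 't' add -us.
So bamaph → zubamaph.

zubamaph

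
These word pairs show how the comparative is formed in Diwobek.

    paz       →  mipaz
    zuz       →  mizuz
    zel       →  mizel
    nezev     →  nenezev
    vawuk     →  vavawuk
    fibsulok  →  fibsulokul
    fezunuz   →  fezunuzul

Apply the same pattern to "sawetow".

sawetowul

"sawetow" has 3 vowels. The stems with 3 vowels (fibsulok → fibsulokul, fezunuz → fezunuzul) add -ul.
So sawetow → sawetowul.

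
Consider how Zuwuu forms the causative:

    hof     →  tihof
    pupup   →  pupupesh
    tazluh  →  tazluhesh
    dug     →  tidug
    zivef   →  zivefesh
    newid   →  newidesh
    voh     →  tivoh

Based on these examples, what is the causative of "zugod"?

zugodesh

zivef and hof both end in -f yet inflect differently (zivefesh, tihof), so the final letter is not what conditions the rule; the number of vowels is.
"zugod" has 2 vowels. The stems with 2 vowels (tazluh → tazluhesh, zivef → zivefesh, pupup → pupupesh) add -esh.
The other pattern: stems with 1 vowel add the prefix ti-.
So zugod → zugodesh.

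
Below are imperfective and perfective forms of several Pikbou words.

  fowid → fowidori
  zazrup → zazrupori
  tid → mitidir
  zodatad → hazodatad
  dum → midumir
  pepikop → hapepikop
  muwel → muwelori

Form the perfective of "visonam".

havisonam

tid and fowid both end in -d yet inflect differently (mitidir, fowidori), so the final letter is not what conditions the rule; the number of vowels is.
"visonam" has 3 vowels. The stems with 3 vowels (zodatad → hazodatad, pepikop → hapepikop) add the prefix ha-.
The other patterns: stems with 1 vowel add mi- … -ir around the stem; stems with 2 vowels add -ori.
So visonam → havisonam.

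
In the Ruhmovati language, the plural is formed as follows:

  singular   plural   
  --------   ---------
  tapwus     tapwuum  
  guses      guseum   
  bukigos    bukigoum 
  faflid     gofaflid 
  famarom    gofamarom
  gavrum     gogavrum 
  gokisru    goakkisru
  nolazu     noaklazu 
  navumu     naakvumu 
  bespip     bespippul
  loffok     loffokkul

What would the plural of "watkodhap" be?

"watkodhap" ends in -p. The one such stem in the data (bespip → bespippul) doubles the final consonant and adds -ul (as does loffok), so the same rule applies.
The other patterns: stems ending in -s drop the final letter and add -um; stems ending in -d or -m add the prefix go-; stems ending in -u insert -ak- after the first vowel.
So watkodhap → watkodhappul.

watkodhappul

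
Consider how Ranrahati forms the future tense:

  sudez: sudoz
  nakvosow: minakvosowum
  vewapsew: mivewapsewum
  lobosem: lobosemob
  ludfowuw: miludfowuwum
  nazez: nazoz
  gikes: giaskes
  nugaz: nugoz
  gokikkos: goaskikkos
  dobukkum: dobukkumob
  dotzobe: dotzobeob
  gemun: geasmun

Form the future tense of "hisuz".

hisoz

dotzobe and sudez both have last vowel 'e' yet inflect differently (dotzobeob, sudoz), so the last vowel is not what conditions the rule; the final letter is.
"hisuz" ends in -z. The stems ending in -z (sudez → sudoz, nugaz → nugoz, nazez → nazoz) change the last vowel to 'o'.
So hisuz → hisoz.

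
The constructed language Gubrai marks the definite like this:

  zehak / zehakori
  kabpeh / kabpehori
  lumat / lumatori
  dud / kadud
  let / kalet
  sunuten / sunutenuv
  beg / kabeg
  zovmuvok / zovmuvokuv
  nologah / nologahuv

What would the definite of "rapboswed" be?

rapbosweduv

let and lumat both end in -t yet inflect differently (kalet, lumatori), so the final letter is not what conditions the rule; the number of vowels is.
"rapboswed" has 3 vowels. The stems with 3 vowels (nologah → nologahuv, zovmuvok → zovmuvokuv, sunuten → sunutenuv) add -uv.
The other patterns: stems with 1 vowel add the prefix ka-; stems with 2 vowels add -ori.
So rapboswed → rapbosweduv.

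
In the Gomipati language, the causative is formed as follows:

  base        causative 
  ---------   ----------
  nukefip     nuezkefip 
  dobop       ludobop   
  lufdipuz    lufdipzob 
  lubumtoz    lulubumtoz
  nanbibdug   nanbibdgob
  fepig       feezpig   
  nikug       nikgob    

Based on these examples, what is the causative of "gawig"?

fepig and nanbibdug both end in -g yet inflect differently (feezpig, nanbibdgob), so the final letter is not what conditions the rule; the last vowel is.
"gawig" has last vowel 'i'. The stems whose last vowel is 'i' (nukefip → nuezkefip, fepig → feezpig) insert -ez- after the first vowel.
The other patterns: stems whose last vowel is 'u' delete the last vowel and add -ob; stems whose last vowel is 'o' add the prefix lu-.
So gawig → gaezwig.

gaezwig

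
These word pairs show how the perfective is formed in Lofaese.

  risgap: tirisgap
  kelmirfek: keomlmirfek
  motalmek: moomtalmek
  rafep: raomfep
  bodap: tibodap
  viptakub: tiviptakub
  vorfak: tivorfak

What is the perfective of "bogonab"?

tibogonab

kelmirfek and vorfak both end in -k yet inflect differently (keomlmirfek, tivorfak), so the final letter is not what conditions the rule; the last vowel is.
"bogonab" has last vowel 'a'. The stems whose last vowel is 'a' (vorfak → tivorfak, risgap → tirisgap, bodap → tibodap) add the prefix ti-.
The other pattern: stems whose last vowel is 'e' insert -om- after the first vowel.
So bogonab → tibogonab.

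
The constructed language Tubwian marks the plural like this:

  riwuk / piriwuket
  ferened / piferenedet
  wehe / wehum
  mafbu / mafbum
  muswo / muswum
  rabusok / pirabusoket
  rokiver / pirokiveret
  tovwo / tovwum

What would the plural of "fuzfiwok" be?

pifuzfiwoket

wehe and rokiver both have last vowel 'e' yet inflect differently (wehum, pirokiveret), so the last vowel is not what conditions the rule; whether the stem ends in a vowel or a consonant is.
"fuzfiwok" ends in a consonant. The stems ending in a consonant (rokiver → pirokiveret, riwuk → piriwuket, rabusok → pirabusoket) add pi- … -et around the stem.
So fuzfiwok → pifuzfiwoket.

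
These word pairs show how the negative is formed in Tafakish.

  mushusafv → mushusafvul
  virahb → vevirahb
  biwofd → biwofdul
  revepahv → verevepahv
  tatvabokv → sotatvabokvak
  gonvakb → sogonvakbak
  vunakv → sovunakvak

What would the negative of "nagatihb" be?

"nagatihb" has second-to-last letter 'h'. The stems whose second-to-last letter is 'h' (virahb → vevirahb, revepahv → verevepahv) add the prefix ve-.
The other patterns: stems whose second-to-last letter is 'f' add -ul; stems whose second-to-last letter is 'k' add so- … -ak around the stem.
So nagatihb → venagatihb.

venagatihb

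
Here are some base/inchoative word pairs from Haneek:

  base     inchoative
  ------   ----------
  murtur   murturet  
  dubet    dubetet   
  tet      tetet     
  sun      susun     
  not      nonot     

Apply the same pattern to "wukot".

wukotet

dubet and not both end in -t yet inflect differently (dubetet, nonot), so the final letter is not what conditions the rule; the number of vowels is.
"wukot" has 2 vowels. The stems with 2 vowels (murtur → murturet, dubet → dubetet) add -et.
The other pattern: stems with 1 vowel repeat the first consonant+vowel as a prefix.
So wukot → wukotet.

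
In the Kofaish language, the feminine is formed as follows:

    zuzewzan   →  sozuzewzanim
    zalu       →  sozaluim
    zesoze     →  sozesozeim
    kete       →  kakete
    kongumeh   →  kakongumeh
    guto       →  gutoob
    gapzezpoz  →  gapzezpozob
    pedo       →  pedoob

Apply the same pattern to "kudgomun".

zesoze and kete both end in -e yet inflect differently (sozesozeim, kakete), so the final letter is not what conditions the rule; the first letter is.
"kudgomun" begins with k-. The stems beginning with k- (kete → kakete, kongumeh → kakongumeh) add the prefix ka-.
So kudgomun → kakudgomun.

kakudgomun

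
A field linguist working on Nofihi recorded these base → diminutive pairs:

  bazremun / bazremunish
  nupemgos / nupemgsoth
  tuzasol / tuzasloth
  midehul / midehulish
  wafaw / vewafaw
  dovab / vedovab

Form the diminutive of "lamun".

lamunish

midehul and tuzasol both end in -l yet inflect differently (midehulish, tuzasloth), so the final letter is not what conditions the rule; the last vowel is.
"lamun" has last vowel 'u'. The stems whose last vowel is 'u' (midehul → midehulish, bazremun → bazremunish) add -ish.
The other patterns: stems whose last vowel is 'a' add the prefix ve-; stems whose last vowel is 'o' delete the last vowel and add -oth.
So lamun → lamunish.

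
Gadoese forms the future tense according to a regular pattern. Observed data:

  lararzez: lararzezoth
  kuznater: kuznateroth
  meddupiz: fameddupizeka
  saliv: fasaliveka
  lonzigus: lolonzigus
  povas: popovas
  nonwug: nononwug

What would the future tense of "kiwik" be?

"kiwik" has last vowel 'i'. The stems whose last vowel is 'i' (meddupiz → fameddupizeka, saliv → fasaliveka) add fa- … -eka around the stem.
So kiwik → fakiwikeka.

fakiwikeka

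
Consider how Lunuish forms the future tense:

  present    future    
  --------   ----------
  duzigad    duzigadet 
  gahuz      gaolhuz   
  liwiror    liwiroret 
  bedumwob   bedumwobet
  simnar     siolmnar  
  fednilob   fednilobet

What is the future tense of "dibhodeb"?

liwiror and simnar both end in -r yet inflect differently (liwiroret, siolmnar), so the final letter is not what conditions the rule; the number of vowels is.
"dibhodeb" has 3 vowels. The stems with 3 vowels (fednilob → fednilobet, bedumwob → bedumwobet, liwiror → liwiroret) add -et.
So dibhodeb → dibhodebet.

dibhodebet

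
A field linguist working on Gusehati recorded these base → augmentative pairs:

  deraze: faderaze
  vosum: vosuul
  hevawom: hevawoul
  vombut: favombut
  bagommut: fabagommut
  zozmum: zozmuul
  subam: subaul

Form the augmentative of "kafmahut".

fakafmahut

"kafmahut" ends in -t. The stems ending in -t (vombut → favombut, bagommut → fabagommut) add the prefix fa-.
So kafmahut → fakafmahut.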